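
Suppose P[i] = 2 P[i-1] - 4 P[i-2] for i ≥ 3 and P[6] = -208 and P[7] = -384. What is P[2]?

Rearranging, P[i-2] = (P[i] - 2 P[i-1]) / -4.
P[5] = (-384 - 2(-208)) / -4 = 32/-4 = -8
P[4] = (-208 - 2(-8)) / -4 = -192/-4 = 48
P[3] = (-8 - 2(48)) / -4 = -104/-4 = 26
P[2] = (48 - 2(26)) / -4 = -4/-4 = 1

1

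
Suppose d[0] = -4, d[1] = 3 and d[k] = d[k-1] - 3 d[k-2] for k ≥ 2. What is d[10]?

d[2] = 3 - 3(-4) = 15
d[3] = 15 - 3(3) = 6
d[4] = 6 - 3(15) = -39
d[5] = (-39) - 3(6) = -57
d[6] = (-57) - 3(-39) = 60
d[7] = 60 - 3(-57) = 231
d[8] = 231 - 3(60) = 51
d[9] = 51 - 3(231) = -642
d[10] = (-642) - 3(51) = -795

-795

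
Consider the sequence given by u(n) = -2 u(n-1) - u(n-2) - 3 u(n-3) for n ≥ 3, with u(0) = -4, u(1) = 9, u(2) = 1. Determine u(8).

u(3) = -2(1) - 9 - 3(-4) = 1
u(4) = -2(1) - 1 - 3(9) = -30
u(5) = -2(-30) - 1 - 3(1) = 56
u(6) = -2(56) - (-30) - 3(1) = -85
u(7) = -2(-85) - 56 - 3(-30) = 204
u(8) = -2(204) - (-85) - 3(56) = -491

-491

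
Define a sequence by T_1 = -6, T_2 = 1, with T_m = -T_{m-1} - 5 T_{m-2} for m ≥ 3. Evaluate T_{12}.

T_3 = -1 - 5(-6) = 29
T_4 = -29 - 5(1) = -34
T_5 = -(-34) - 5(29) = -111
T_6 = -(-111) - 5(-34) = 281
T_7 = -281 - 5(-111) = 274
T_8 = -274 - 5(281) = -1679
T_9 = -(-1679) - 5(274) = 309
T_{10} = -309 - 5(-1679) = 8086
T_{11} = -8086 - 5(309) = -9631
T_{12} = -(-9631) - 5(8086) = -30799

-30799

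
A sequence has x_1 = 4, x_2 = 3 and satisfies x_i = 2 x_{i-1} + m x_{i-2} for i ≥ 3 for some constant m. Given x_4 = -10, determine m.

x_3 = 6 + 4m
x_4 = 12 + 11m
So 12 + 11m = -10, giving m = -2.

-2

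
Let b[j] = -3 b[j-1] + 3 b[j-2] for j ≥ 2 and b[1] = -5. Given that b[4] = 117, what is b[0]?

-3

Let b[0] = z.
b[2] = 15 + 3z
b[3] = -60 - 9z
b[4] = 225 + 36z
So 225 + 36z = 117, giving z = -3.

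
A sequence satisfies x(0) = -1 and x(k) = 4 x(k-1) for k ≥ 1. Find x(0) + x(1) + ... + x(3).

-85

x(1) = 4*(-1) = -4
x(2) = 4*(-4) = -16
x(3) = 4*(-16) = -64
Sum = (-1) + (-4) + (-16) + (-64) = -85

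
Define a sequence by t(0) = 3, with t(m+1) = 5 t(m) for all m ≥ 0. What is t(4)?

1875

t(1) = 5*3 = 15
t(2) = 5*15 = 75
t(3) = 5*75 = 375
t(4) = 5*375 = 1875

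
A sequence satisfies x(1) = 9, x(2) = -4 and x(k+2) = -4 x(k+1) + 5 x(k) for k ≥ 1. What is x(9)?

x(3) = -4*(-4) + 5*9 = 61
x(4) = -4*61 + 5*(-4) = -264
x(5) = -4*(-264) + 5*61 = 1361
x(6) = -4*1361 + 5*(-264) = -6764
x(7) = -4*(-6764) + 5*1361 = 33861
x(8) = -4*33861 + 5*(-6764) = -169264
x(9) = -4*(-169264) + 5*33861 = 846361

846361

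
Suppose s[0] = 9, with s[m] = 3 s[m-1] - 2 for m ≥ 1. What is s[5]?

1945

s[1] = 3(9) - 2 = 25
s[2] = 3(25) - 2 = 73
s[3] = 3(73) - 2 = 217
s[4] = 3(217) - 2 = 649
s[5] = 3(649) - 2 = 1945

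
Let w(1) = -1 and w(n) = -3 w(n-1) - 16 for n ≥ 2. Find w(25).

The fixed point is -16/(1 + 3) = -4, so w(n) + 4 = -3(w(n-1) + 4).
Hence w(n) = 3·(-3)^{n-1} - 4.
w(25) = 3·(-3)^{24} - 4 = 3·282429536481 - 4 = 847288609439.

847288609439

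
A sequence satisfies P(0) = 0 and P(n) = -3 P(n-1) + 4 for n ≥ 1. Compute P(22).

-31381059608

The fixed point is 4/(1 + 3) = 1, so P(n) - 1 = -3(P(n-1) - 1).
Hence P(n) = -1·(-3)^n + 1.
P(22) = -1·(-3)^{22} + 1 = -1·31381059609 + 1 = -31381059608.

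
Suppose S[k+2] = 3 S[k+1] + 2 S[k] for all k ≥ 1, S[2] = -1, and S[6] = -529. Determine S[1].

Let S[1] = z.
S[3] = -3 + 2z
S[4] = -11 + 6z
S[5] = -39 + 22z
S[6] = -139 + 78z
So -139 + 78z = -529, giving z = -5.

-5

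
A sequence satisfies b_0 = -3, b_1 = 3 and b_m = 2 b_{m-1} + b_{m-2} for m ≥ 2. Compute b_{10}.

b_2 = 2*3 + (-3) = 3
b_3 = 2*3 + 3 = 9
b_4 = 2*9 + 3 = 21
b_5 = 2*21 + 9 = 51
b_6 = 2*51 + 21 = 123
b_7 = 2*123 + 51 = 297
b_8 = 2*297 + 123 = 717
b_9 = 2*717 + 297 = 1731
b_{10} = 2*1731 + 717 = 4179

4179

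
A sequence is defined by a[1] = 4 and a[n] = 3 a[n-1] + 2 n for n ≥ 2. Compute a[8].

a[2] = 3*4 + 4 = 16
a[3] = 3*16 + 6 = 54
a[4] = 3*54 + 8 = 170
a[5] = 3*170 + 10 = 520
a[6] = 3*520 + 12 = 1572
a[7] = 3*1572 + 14 = 4730
a[8] = 3*4730 + 16 = 14206

14206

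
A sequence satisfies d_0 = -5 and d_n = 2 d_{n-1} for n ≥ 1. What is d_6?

d_1 = 2·(-5) = -10
d_2 = 2·(-10) = -20
d_3 = 2·(-20) = -40
d_4 = 2·(-40) = -80
d_5 = 2·(-80) = -160
d_6 = 2·(-160) = -320

-320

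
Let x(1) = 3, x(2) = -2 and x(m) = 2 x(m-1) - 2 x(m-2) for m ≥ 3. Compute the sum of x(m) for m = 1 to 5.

x(3) = 2*(-2) - 2*3 = -10
x(4) = 2*(-10) - 2*(-2) = -16
x(5) = 2*(-16) - 2*(-10) = -12
Sum = 3 + (-2) + (-10) + (-16) + (-12) = -37

-37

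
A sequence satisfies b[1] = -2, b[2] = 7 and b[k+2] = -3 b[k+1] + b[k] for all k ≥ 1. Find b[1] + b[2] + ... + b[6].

636

b[3] = -3*7 + (-2) = -23
b[4] = -3*(-23) + 7 = 76
b[5] = -3*76 + (-23) = -251
b[6] = -3*(-251) + 76 = 829
Sum = (-2) + 7 + (-23) + 76 + (-251) + 829 = 636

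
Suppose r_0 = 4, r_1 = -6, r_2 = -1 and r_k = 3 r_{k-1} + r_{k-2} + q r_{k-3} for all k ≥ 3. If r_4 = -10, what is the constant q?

r_3 = -9 + 4q
r_4 = -28 + 6q
So -28 + 6q = -10, giving q = 3.

3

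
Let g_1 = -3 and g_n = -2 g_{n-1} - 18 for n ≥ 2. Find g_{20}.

The fixed point is -18/(1 + 2) = -6, so g_n + 6 = -2(g_{n-1} + 6).
Hence g_n = 3·(-2)^{n-1} - 6.
g_{20} = 3·(-2)^{19} - 6 = 3·-524288 - 6 = -1572870.

-1572870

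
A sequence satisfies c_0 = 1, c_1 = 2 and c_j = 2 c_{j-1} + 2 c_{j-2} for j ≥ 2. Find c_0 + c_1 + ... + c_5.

189

c_2 = 2·2 + 2·1 = 6
c_3 = 2·6 + 2·2 = 16
c_4 = 2·16 + 2·6 = 44
c_5 = 2·44 + 2·16 = 120
Sum = 1 + 2 + 6 + 16 + 44 + 120 = 189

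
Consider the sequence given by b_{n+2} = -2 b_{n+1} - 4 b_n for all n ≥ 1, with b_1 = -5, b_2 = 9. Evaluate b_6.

16

b_3 = -2(9) - 4(-5) = 2
b_4 = -2(2) - 4(9) = -40
b_5 = -2(-40) - 4(2) = 72
b_6 = -2(72) - 4(-40) = 16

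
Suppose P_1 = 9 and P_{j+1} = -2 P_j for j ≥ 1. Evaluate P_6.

P_2 = -2(9) = -18
P_3 = -2(-18) = 36
P_4 = -2(36) = -72
P_5 = -2(-72) = 144
P_6 = -2(144) = -288

-288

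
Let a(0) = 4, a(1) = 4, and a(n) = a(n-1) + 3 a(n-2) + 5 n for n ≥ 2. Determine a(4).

a(2) = 4 + 3*4 + 10 = 26
a(3) = 26 + 3*4 + 15 = 53
a(4) = 53 + 3*26 + 20 = 151

151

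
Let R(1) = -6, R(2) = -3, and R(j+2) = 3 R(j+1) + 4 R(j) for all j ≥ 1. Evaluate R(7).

R(3) = 3·(-3) + 4·(-6) = -33
R(4) = 3·(-33) + 4·(-3) = -111
R(5) = 3·(-111) + 4·(-33) = -465
R(6) = 3·(-465) + 4·(-111) = -1839
R(7) = 3·(-1839) + 4·(-465) = -7377

-7377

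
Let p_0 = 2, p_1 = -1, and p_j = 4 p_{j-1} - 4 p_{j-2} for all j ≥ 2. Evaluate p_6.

-832

p_2 = 4·(-1) - 4·2 = -12
p_3 = 4·(-12) - 4·(-1) = -44
p_4 = 4·(-44) - 4·(-12) = -128
p_5 = 4·(-128) - 4·(-44) = -336
p_6 = 4·(-336) - 4·(-128) = -832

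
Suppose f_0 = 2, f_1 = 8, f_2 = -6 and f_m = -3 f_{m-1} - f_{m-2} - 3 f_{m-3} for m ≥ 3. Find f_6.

f_3 = -3*(-6) - 8 - 3*2 = 4
f_4 = -3*4 - (-6) - 3*8 = -30
f_5 = -3*(-30) - 4 - 3*(-6) = 104
f_6 = -3*104 - (-30) - 3*4 = -294

-294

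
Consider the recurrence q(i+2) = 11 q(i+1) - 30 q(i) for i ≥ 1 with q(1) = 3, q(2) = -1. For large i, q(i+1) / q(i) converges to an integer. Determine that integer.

6

The characteristic equation is r^2 - 11r + 30 = 0, which factors as (r - 6)(r - 5) = 0.
So the roots are 6 and 5. Since |6| > |5| and the coefficient of 6^i is non-zero, the ratio tends to 6.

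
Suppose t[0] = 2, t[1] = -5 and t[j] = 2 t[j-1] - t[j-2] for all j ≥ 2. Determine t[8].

t[2] = 2*(-5) - 2 = -12
t[3] = 2*(-12) - (-5) = -19
t[4] = 2*(-19) - (-12) = -26
t[5] = 2*(-26) - (-19) = -33
t[6] = 2*(-33) - (-26) = -40
t[7] = 2*(-40) - (-33) = -47
t[8] = 2*(-47) - (-40) = -54

-54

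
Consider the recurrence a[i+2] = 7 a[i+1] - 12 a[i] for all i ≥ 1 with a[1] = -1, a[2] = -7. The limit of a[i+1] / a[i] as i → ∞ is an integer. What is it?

4

The characteristic equation is r^2 - 7r + 12 = 0, which factors as (r - 4)(r - 3) = 0.
So the roots are 4 and 3. Since |4| > |3| and the coefficient of 4^i is non-zero, the ratio tends to 4.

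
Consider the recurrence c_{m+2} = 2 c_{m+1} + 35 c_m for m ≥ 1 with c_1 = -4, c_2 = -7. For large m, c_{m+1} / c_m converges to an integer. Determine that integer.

The characteristic equation is r^2 - 2r - 35 = 0, which factors as (r - 7)(r + 5) = 0.
So the roots are 7 and -5. Since |7| > |-5| and the coefficient of 7^m is non-zero, the ratio tends to 7.

7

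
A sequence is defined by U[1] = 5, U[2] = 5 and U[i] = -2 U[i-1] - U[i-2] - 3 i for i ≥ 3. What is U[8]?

U[3] = -2*5 - 5 - 9 = -24
U[4] = -2*(-24) - 5 - 12 = 31
U[5] = -2*31 - (-24) - 15 = -53
U[6] = -2*(-53) - 31 - 18 = 57
U[7] = -2*57 - (-53) - 21 = -82
U[8] = -2*(-82) - 57 - 24 = 83

83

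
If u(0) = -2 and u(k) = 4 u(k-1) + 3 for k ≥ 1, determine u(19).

The fixed point is 3/(1 - 4) = -1, so u(k) + 1 = 4(u(k-1) + 1).
Hence u(k) = -1·4^k - 1.
u(19) = -1·4^{19} - 1 = -1·274877906944 - 1 = -274877906945.

-274877906945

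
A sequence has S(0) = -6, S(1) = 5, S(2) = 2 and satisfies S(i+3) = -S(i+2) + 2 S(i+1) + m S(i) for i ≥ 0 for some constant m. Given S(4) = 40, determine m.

S(3) = 8 - 6m
S(4) = -4 + 11m
So -4 + 11m = 40, giving m = 4.

4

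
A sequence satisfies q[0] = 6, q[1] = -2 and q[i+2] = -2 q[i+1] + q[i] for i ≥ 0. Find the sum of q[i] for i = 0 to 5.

-84

q[2] = -2(-2) + 6 = 10
q[3] = -2(10) + (-2) = -22
q[4] = -2(-22) + 10 = 54
q[5] = -2(54) + (-22) = -130
Sum = 6 + (-2) + 10 + (-22) + 54 + (-130) = -84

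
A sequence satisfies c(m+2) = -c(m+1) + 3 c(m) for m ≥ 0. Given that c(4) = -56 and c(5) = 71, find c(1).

-4

Rearranging, c(m-2) = (c(m) + c(m-1)) / 3.
c(3) = (71 + (-56)) / 3 = 15/3 = 5
c(2) = (-56 + 5) / 3 = -51/3 = -17
c(1) = (5 + (-17)) / 3 = -12/3 = -4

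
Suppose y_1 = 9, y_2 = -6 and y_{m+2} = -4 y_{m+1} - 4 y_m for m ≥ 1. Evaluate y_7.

y_3 = -4(-6) - 4(9) = -12
y_4 = -4(-12) - 4(-6) = 72
y_5 = -4(72) - 4(-12) = -240
y_6 = -4(-240) - 4(72) = 672
y_7 = -4(672) - 4(-240) = -1728

-1728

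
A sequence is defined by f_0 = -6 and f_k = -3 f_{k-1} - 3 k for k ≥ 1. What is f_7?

f_1 = -3·(-6) - 3 = 15
f_2 = -3·15 - 6 = -51
f_3 = -3·(-51) - 9 = 144
f_4 = -3·144 - 12 = -444
f_5 = -3·(-444) - 15 = 1317
f_6 = -3·1317 - 18 = -3969
f_7 = -3·(-3969) - 21 = 11886

11886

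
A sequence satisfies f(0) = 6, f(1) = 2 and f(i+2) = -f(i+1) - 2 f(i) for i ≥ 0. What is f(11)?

-86

f(2) = -2 - 2*6 = -14
f(3) = -(-14) - 2*2 = 10
f(4) = -10 - 2*(-14) = 18
f(5) = -18 - 2*10 = -38
f(6) = -(-38) - 2*18 = 2
f(7) = -2 - 2*(-38) = 74
f(8) = -74 - 2*2 = -78
f(9) = -(-78) - 2*74 = -70
f(10) = -(-70) - 2*(-78) = 226
f(11) = -226 - 2*(-70) = -86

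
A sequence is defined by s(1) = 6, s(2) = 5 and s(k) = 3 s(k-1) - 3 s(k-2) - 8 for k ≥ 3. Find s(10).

1288

s(3) = 3(5) - 3(6) - 8 = -11
s(4) = 3(-11) - 3(5) - 8 = -56
s(5) = 3(-56) - 3(-11) - 8 = -143
s(6) = 3(-143) - 3(-56) - 8 = -269
s(7) = 3(-269) - 3(-143) - 8 = -386
s(8) = 3(-386) - 3(-269) - 8 = -359
s(9) = 3(-359) - 3(-386) - 8 = 73
s(10) = 3(73) - 3(-359) - 8 = 1288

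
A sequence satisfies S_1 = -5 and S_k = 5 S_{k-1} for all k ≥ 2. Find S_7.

S_2 = 5(-5) = -25
S_3 = 5(-25) = -125
S_4 = 5(-125) = -625
S_5 = 5(-625) = -3125
S_6 = 5(-3125) = -15625
S_7 = 5(-15625) = -78125

-78125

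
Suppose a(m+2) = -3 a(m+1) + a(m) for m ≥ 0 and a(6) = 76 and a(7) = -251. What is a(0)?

4

Rearranging, a(m-2) = a(m) + 3 a(m-1).
a(5) = -251 + 3(76) = -23
a(4) = 76 + 3(-23) = 7
a(3) = -23 + 3(7) = -2
a(2) = 7 + 3(-2) = 1
a(1) = -2 + 3(1) = 1
a(0) = 1 + 3(1) = 4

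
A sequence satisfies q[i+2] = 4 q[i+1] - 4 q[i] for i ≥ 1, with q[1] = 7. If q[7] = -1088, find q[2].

6

Let q[2] = y.
q[3] = -28 + 4y
q[4] = -112 + 12y
q[5] = -336 + 32y
q[6] = -896 + 80y
q[7] = -2240 + 192y
So -2240 + 192y = -1088, giving y = 6.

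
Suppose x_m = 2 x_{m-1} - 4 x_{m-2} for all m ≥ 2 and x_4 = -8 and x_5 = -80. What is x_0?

-2

Rearranging, x_{m-2} = (x_m - 2 x_{m-1}) / -4.
x_3 = (-80 - 2*(-8)) / -4 = -64/-4 = 16
x_2 = (-8 - 2*16) / -4 = -40/-4 = 10
x_1 = (16 - 2*10) / -4 = -4/-4 = 1
x_0 = (10 - 2*1) / -4 = 8/-4 = -2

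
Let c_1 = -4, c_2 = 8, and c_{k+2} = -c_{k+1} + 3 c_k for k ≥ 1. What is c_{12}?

c_3 = -8 + 3*(-4) = -20
c_4 = -(-20) + 3*8 = 44
c_5 = -44 + 3*(-20) = -104
c_6 = -(-104) + 3*44 = 236
c_7 = -236 + 3*(-104) = -548
c_8 = -(-548) + 3*236 = 1256
c_9 = -1256 + 3*(-548) = -2900
c_{10} = -(-2900) + 3*1256 = 6668
c_{11} = -6668 + 3*(-2900) = -15368
c_{12} = -(-15368) + 3*6668 = 35372

35372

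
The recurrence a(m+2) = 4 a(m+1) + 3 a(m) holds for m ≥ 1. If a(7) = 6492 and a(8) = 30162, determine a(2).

6

Rearranging, a(m-2) = (a(m) - 4 a(m-1)) / 3.
a(6) = (30162 - 4*6492) / 3 = 4194/3 = 1398
a(5) = (6492 - 4*1398) / 3 = 900/3 = 300
a(4) = (1398 - 4*300) / 3 = 198/3 = 66
a(3) = (300 - 4*66) / 3 = 36/3 = 12
a(2) = (66 - 4*12) / 3 = 18/3 = 6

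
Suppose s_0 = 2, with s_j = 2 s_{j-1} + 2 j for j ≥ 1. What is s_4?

84

s_1 = 2·2 + 2 = 6
s_2 = 2·6 + 4 = 16
s_3 = 2·16 + 6 = 38
s_4 = 2·38 + 8 = 84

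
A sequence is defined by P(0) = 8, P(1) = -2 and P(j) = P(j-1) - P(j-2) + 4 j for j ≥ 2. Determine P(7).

22

P(2) = (-2) - 8 + 8 = -2
P(3) = (-2) - (-2) + 12 = 12
P(4) = 12 - (-2) + 16 = 30
P(5) = 30 - 12 + 20 = 38
P(6) = 38 - 30 + 24 = 32
P(7) = 32 - 38 + 28 = 22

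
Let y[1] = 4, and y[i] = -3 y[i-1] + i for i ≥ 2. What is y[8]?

y[2] = -3(4) + 2 = -10
y[3] = -3(-10) + 3 = 33
y[4] = -3(33) + 4 = -95
y[5] = -3(-95) + 5 = 290
y[6] = -3(290) + 6 = -864
y[7] = -3(-864) + 7 = 2599
y[8] = -3(2599) + 8 = -7789

-7789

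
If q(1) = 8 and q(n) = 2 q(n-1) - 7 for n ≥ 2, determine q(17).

65543

The fixed point is -7/(1 - 2) = 7, so q(n) - 7 = 2(q(n-1) - 7).
Hence q(n) = 1·2^{n-1} + 7.
q(17) = 1·2^{16} + 7 = 1·65536 + 7 = 65543.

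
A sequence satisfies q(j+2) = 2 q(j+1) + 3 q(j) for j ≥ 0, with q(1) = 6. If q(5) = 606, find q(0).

Let q(0) = v.
q(2) = 12 + 3v
q(3) = 42 + 6v
q(4) = 120 + 21v
q(5) = 366 + 60v
So 366 + 60v = 606, giving v = 4.

4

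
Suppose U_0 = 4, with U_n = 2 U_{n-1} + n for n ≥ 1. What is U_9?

U_1 = 2*4 + 1 = 9
U_2 = 2*9 + 2 = 20
U_3 = 2*20 + 3 = 43
U_4 = 2*43 + 4 = 90
U_5 = 2*90 + 5 = 185
U_6 = 2*185 + 6 = 376
U_7 = 2*376 + 7 = 759
U_8 = 2*759 + 8 = 1526
U_9 = 2*1526 + 9 = 3061

3061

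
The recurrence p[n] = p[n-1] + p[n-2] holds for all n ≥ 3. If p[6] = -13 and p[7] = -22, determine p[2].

Rearranging, p[n-2] = p[n] - p[n-1].
p[5] = -22 - (-13) = -9
p[4] = -13 - (-9) = -4
p[3] = -9 - (-4) = -5
p[2] = -4 - (-5) = 1

1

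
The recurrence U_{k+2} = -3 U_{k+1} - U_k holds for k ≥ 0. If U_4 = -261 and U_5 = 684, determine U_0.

9

Rearranging, U_{k-2} = -(U_k + 3 U_{k-1}).
U_3 = -(684 + 3(-261)) = 99
U_2 = -(-261 + 3(99)) = -36
U_1 = -(99 + 3(-36)) = 9
U_0 = -(-36 + 3(9)) = 9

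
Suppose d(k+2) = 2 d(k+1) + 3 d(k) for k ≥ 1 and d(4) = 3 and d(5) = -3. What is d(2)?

Rearranging, d(k-2) = (d(k) - 2 d(k-1)) / 3.
d(3) = (-3 - 2(3)) / 3 = -9/3 = -3
d(2) = (3 - 2(-3)) / 3 = 9/3 = 3

3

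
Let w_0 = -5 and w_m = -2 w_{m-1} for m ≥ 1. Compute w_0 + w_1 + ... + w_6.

w_1 = -2*(-5) = 10
w_2 = -2*10 = -20
w_3 = -2*(-20) = 40
w_4 = -2*40 = -80
w_5 = -2*(-80) = 160
w_6 = -2*160 = -320
Sum = (-5) + 10 + (-20) + 40 + (-80) + 160 + (-320) = -215

-215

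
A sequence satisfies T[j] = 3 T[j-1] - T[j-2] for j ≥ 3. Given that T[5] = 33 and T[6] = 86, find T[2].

Rearranging, T[j-2] = -(T[j] - 3 T[j-1]).
T[4] = -(86 - 3(33)) = 13
T[3] = -(33 - 3(13)) = 6
T[2] = -(13 - 3(6)) = 5

5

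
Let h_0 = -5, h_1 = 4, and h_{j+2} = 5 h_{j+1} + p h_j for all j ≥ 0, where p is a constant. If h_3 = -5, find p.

h_2 = 20 - 5p
h_3 = 100 - 21p
So 100 - 21p = -5, giving p = 5.

5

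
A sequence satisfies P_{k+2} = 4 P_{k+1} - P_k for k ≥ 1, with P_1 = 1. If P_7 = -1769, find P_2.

Let P_2 = v.
P_3 = -1 + 4v
P_4 = -4 + 15v
P_5 = -15 + 56v
P_6 = -56 + 209v
P_7 = -209 + 780v
So -209 + 780v = -1769, giving v = -2.

-2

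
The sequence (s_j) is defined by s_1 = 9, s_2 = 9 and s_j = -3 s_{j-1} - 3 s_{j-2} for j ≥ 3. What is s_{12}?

-8748

s_3 = -3·9 - 3·9 = -54
s_4 = -3·(-54) - 3·9 = 135
s_5 = -3·135 - 3·(-54) = -243
s_6 = -3·(-243) - 3·135 = 324
s_7 = -3·324 - 3·(-243) = -243
s_8 = -3·(-243) - 3·324 = -243
s_9 = -3·(-243) - 3·(-243) = 1458
s_{10} = -3·1458 - 3·(-243) = -3645
s_{11} = -3·(-3645) - 3·1458 = 6561
s_{12} = -3·6561 - 3·(-3645) = -8748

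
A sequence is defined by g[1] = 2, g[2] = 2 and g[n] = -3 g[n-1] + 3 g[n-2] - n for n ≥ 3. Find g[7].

-652

g[3] = -3·2 + 3·2 - 3 = -3
g[4] = -3·(-3) + 3·2 - 4 = 11
g[5] = -3·11 + 3·(-3) - 5 = -47
g[6] = -3·(-47) + 3·11 - 6 = 168
g[7] = -3·168 + 3·(-47) - 7 = -652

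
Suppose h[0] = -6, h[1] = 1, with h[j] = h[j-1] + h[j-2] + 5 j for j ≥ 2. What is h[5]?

92

h[2] = 1 + (-6) + 10 = 5
h[3] = 5 + 1 + 15 = 21
h[4] = 21 + 5 + 20 = 46
h[5] = 46 + 21 + 25 = 92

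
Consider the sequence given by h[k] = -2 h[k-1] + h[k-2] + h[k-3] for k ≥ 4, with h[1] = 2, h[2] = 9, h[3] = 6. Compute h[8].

h[4] = -2·6 + 9 + 2 = -1
h[5] = -2·(-1) + 6 + 9 = 17
h[6] = -2·17 + (-1) + 6 = -29
h[7] = -2·(-29) + 17 + (-1) = 74
h[8] = -2·74 + (-29) + 17 = -160

-160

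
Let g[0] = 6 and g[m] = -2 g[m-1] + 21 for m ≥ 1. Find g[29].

536870919

The fixed point is 21/(1 + 2) = 7, so g[m] - 7 = -2(g[m-1] - 7).
Hence g[m] = -1·(-2)^m + 7.
g[29] = -1·(-2)^{29} + 7 = -1·-536870912 + 7 = 536870919.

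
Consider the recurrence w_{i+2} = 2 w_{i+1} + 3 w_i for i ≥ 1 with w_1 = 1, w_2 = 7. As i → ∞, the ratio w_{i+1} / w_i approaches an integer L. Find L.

3

The characteristic equation is r^2 - 2r - 3 = 0, which factors as (r - 3)(r + 1) = 0.
So the roots are 3 and -1. Since |3| > |-1| and the coefficient of 3^i is non-zero, the ratio tends to 3.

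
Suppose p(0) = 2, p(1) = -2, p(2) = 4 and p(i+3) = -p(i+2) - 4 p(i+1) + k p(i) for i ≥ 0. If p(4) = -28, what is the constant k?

2

p(3) = 4 + 2k
p(4) = -20 - 4k
So -20 - 4k = -28, giving k = 2.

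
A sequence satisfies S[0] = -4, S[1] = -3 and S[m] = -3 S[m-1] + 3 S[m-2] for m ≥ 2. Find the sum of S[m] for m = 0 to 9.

S[2] = -3·(-3) + 3·(-4) = -3
S[3] = -3·(-3) + 3·(-3) = 0
S[4] = -3·0 + 3·(-3) = -9
S[5] = -3·(-9) + 3·0 = 27
S[6] = -3·27 + 3·(-9) = -108
S[7] = -3·(-108) + 3·27 = 405
S[8] = -3·405 + 3·(-108) = -1539
S[9] = -3·(-1539) + 3·405 = 5832
Sum = (-4) + (-3) + (-3) + 0 + (-9) + 27 + (-108) + 405 + (-1539) + 5832 = 4598

4598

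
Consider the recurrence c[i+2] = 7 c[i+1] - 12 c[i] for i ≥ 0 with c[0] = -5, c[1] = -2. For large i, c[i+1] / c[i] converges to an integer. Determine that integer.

4

The characteristic equation is r^2 - 7r + 12 = 0, which factors as (r - 4)(r - 3) = 0.
So the roots are 4 and 3. Since |4| > |3| and the coefficient of 4^i is non-zero, the ratio tends to 4.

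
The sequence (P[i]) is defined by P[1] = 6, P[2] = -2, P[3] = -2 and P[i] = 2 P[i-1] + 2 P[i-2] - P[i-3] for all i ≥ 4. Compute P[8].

P[4] = 2·(-2) + 2·(-2) - 6 = -14
P[5] = 2·(-14) + 2·(-2) - (-2) = -30
P[6] = 2·(-30) + 2·(-14) - (-2) = -86
P[7] = 2·(-86) + 2·(-30) - (-14) = -218
P[8] = 2·(-218) + 2·(-86) - (-30) = -578

-578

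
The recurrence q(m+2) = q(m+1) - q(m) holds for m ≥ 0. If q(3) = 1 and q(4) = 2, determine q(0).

-1

Rearranging, q(m-2) = -(q(m) - q(m-1)).
q(2) = -(2 - 1) = -1
q(1) = -(1 - (-1)) = -2
q(0) = -(-1 - (-2)) = -1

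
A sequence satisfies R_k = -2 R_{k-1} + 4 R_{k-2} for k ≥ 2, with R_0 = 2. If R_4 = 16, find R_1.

Let R_1 = y.
R_2 = 8 - 2y
R_3 = -16 + 8y
R_4 = 64 - 24y
So 64 - 24y = 16, giving y = 2.

2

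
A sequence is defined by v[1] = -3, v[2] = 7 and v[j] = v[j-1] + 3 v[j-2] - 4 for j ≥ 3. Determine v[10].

v[3] = 7 + 3(-3) - 4 = -6
v[4] = (-6) + 3(7) - 4 = 11
v[5] = 11 + 3(-6) - 4 = -11
v[6] = (-11) + 3(11) - 4 = 18
v[7] = 18 + 3(-11) - 4 = -19
v[8] = (-19) + 3(18) - 4 = 31
v[9] = 31 + 3(-19) - 4 = -30
v[10] = (-30) + 3(31) - 4 = 59

59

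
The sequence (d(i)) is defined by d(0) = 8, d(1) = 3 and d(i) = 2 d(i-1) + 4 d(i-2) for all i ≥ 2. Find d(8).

34688

d(2) = 2*3 + 4*8 = 38
d(3) = 2*38 + 4*3 = 88
d(4) = 2*88 + 4*38 = 328
d(5) = 2*328 + 4*88 = 1008
d(6) = 2*1008 + 4*328 = 3328
d(7) = 2*3328 + 4*1008 = 10688
d(8) = 2*10688 + 4*3328 = 34688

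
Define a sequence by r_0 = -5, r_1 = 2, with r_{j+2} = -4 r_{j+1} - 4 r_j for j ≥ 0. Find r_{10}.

r_2 = -4(2) - 4(-5) = 12
r_3 = -4(12) - 4(2) = -56
r_4 = -4(-56) - 4(12) = 176
r_5 = -4(176) - 4(-56) = -480
r_6 = -4(-480) - 4(176) = 1216
r_7 = -4(1216) - 4(-480) = -2944
r_8 = -4(-2944) - 4(1216) = 6912
r_9 = -4(6912) - 4(-2944) = -15872
r_{10} = -4(-15872) - 4(6912) = 35840

35840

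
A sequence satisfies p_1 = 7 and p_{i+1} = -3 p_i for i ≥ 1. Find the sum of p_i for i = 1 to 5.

p_2 = -3*7 = -21
p_3 = -3*(-21) = 63
p_4 = -3*63 = -189
p_5 = -3*(-189) = 567
Sum = 7 + (-21) + 63 + (-189) + 567 = 427

427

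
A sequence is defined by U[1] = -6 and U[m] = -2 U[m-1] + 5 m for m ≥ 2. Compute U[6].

U[2] = -2·(-6) + 10 = 22
U[3] = -2·22 + 15 = -29
U[4] = -2·(-29) + 20 = 78
U[5] = -2·78 + 25 = -131
U[6] = -2·(-131) + 30 = 292

292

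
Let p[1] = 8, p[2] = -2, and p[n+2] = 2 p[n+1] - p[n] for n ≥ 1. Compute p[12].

p[3] = 2(-2) - 8 = -12
p[4] = 2(-12) - (-2) = -22
p[5] = 2(-22) - (-12) = -32
p[6] = 2(-32) - (-22) = -42
p[7] = 2(-42) - (-32) = -52
p[8] = 2(-52) - (-42) = -62
p[9] = 2(-62) - (-52) = -72
p[10] = 2(-72) - (-62) = -82
p[11] = 2(-82) - (-72) = -92
p[12] = 2(-92) - (-82) = -102

-102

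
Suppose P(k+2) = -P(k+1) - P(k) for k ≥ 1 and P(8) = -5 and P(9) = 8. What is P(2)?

Rearranging, P(k-2) = -(P(k) + P(k-1)).
P(7) = -(8 + (-5)) = -3
P(6) = -(-5 + (-3)) = 8
P(5) = -(-3 + 8) = -5
P(4) = -(8 + (-5)) = -3
P(3) = -(-5 + (-3)) = 8
P(2) = -(-3 + 8) = -5

-5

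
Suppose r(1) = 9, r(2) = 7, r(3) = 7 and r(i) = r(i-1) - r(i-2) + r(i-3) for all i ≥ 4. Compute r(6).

7

r(4) = 7 - 7 + 9 = 9
r(5) = 9 - 7 + 7 = 9
r(6) = 9 - 9 + 7 = 7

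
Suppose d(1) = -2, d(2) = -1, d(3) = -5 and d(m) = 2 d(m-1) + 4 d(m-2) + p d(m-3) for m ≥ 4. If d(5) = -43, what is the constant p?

-1

d(4) = -14 - 2p
d(5) = -48 - 5p
So -48 - 5p = -43, giving p = -1.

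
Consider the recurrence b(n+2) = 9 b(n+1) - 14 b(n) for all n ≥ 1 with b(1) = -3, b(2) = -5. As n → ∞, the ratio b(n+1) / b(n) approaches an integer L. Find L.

7

The characteristic equation is r^2 - 9r + 14 = 0, which factors as (r - 7)(r - 2) = 0.
So the roots are 7 and 2. Since |7| > |2| and the coefficient of 7^n is non-zero, the ratio tends to 7.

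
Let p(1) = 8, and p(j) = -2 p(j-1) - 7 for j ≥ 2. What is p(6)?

-333

p(2) = -2*8 - 7 = -23
p(3) = -2*(-23) - 7 = 39
p(4) = -2*39 - 7 = -85
p(5) = -2*(-85) - 7 = 163
p(6) = -2*163 - 7 = -333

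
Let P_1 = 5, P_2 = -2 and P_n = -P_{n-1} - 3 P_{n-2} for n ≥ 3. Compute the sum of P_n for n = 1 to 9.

P_3 = -(-2) - 3*5 = -13
P_4 = -(-13) - 3*(-2) = 19
P_5 = -19 - 3*(-13) = 20
P_6 = -20 - 3*19 = -77
P_7 = -(-77) - 3*20 = 17
P_8 = -17 - 3*(-77) = 214
P_9 = -214 - 3*17 = -265
Sum = 5 + (-2) + (-13) + 19 + 20 + (-77) + 17 + 214 + (-265) = -82

-82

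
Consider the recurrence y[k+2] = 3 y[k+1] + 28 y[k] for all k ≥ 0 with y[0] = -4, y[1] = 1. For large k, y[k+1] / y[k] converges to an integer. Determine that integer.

7

The characteristic equation is r^2 - 3r - 28 = 0, which factors as (r - 7)(r + 4) = 0.
So the roots are 7 and -4. Since |7| > |-4| and the coefficient of 7^k is non-zero, the ratio tends to 7.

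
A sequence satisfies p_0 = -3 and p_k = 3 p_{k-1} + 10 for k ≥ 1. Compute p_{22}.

62762119213

The fixed point is 10/(1 - 3) = -5, so p_k + 5 = 3(p_{k-1} + 5).
Hence p_k = 2·3^k - 5.
p_{22} = 2·3^{22} - 5 = 2·31381059609 - 5 = 62762119213.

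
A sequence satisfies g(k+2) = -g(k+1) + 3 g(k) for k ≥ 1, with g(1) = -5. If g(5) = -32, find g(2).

Let g(2) = x.
g(3) = -15 - x
g(4) = 15 + 4x
g(5) = -60 - 7x
So -60 - 7x = -32, giving x = -4.

-4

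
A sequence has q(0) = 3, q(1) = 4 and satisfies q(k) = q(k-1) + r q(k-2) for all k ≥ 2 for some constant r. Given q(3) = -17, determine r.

-3

q(2) = 4 + 3r
q(3) = 4 + 7r
So 4 + 7r = -17, giving r = -3.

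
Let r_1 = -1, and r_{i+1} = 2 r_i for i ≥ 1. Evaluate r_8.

-128

r_2 = 2*(-1) = -2
r_3 = 2*(-2) = -4
r_4 = 2*(-4) = -8
r_5 = 2*(-8) = -16
r_6 = 2*(-16) = -32
r_7 = 2*(-32) = -64
r_8 = 2*(-64) = -128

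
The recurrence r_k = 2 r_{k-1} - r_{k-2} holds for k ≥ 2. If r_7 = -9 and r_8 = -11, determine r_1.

3

Rearranging, r_{k-2} = -(r_k - 2 r_{k-1}).
r_6 = -(-11 - 2*(-9)) = -7
r_5 = -(-9 - 2*(-7)) = -5
r_4 = -(-7 - 2*(-5)) = -3
r_3 = -(-5 - 2*(-3)) = -1
r_2 = -(-3 - 2*(-1)) = 1
r_1 = -(-1 - 2*1) = 3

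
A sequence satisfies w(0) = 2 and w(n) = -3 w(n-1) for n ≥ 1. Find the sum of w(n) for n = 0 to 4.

122

w(1) = -3*2 = -6
w(2) = -3*(-6) = 18
w(3) = -3*18 = -54
w(4) = -3*(-54) = 162
Sum = 2 + (-6) + 18 + (-54) + 162 = 122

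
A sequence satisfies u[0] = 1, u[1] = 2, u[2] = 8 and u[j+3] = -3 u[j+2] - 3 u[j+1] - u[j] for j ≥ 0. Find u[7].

u[3] = -3*8 - 3*2 - 1 = -31
u[4] = -3*(-31) - 3*8 - 2 = 67
u[5] = -3*67 - 3*(-31) - 8 = -116
u[6] = -3*(-116) - 3*67 - (-31) = 178
u[7] = -3*178 - 3*(-116) - 67 = -253

-253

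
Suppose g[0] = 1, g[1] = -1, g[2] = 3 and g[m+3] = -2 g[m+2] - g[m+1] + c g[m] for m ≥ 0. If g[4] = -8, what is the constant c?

g[3] = -5 + c
g[4] = 7 - 3c
So 7 - 3c = -8, giving c = 5.

5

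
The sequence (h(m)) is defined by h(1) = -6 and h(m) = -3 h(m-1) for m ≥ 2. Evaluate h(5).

h(2) = -3*(-6) = 18
h(3) = -3*18 = -54
h(4) = -3*(-54) = 162
h(5) = -3*162 = -486

-486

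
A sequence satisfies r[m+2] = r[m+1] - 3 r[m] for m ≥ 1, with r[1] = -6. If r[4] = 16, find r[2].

1

Let r[2] = x.
r[3] = 18 + x
r[4] = 18 - 2x
So 18 - 2x = 16, giving x = 1.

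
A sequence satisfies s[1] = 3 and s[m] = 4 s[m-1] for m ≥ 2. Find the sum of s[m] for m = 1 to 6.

4095

s[2] = 4*3 = 12
s[3] = 4*12 = 48
s[4] = 4*48 = 192
s[5] = 4*192 = 768
s[6] = 4*768 = 3072
Sum = 3 + 12 + 48 + 192 + 768 + 3072 = 4095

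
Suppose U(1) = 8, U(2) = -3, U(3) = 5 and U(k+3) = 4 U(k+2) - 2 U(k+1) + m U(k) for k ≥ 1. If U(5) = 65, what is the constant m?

-1

U(4) = 26 + 8m
U(5) = 94 + 29m
So 94 + 29m = 65, giving m = -1.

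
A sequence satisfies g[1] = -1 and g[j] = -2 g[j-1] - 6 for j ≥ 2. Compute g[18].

The fixed point is -6/(1 + 2) = -2, so g[j] + 2 = -2(g[j-1] + 2).
Hence g[j] = 1·(-2)^{j-1} - 2.
g[18] = 1·(-2)^{17} - 2 = 1·-131072 - 2 = -131074.

-131074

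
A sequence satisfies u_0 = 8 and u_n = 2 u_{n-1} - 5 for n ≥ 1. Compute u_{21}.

6291461

The fixed point is -5/(1 - 2) = 5, so u_n - 5 = 2(u_{n-1} - 5).
Hence u_n = 3·2^n + 5.
u_{21} = 3·2^{21} + 5 = 3·2097152 + 5 = 6291461.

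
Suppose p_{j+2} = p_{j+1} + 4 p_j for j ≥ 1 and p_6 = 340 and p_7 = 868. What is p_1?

3

Rearranging, p_{j-2} = (p_j - p_{j-1}) / 4.
p_5 = (868 - 340) / 4 = 528/4 = 132
p_4 = (340 - 132) / 4 = 208/4 = 52
p_3 = (132 - 52) / 4 = 80/4 = 20
p_2 = (52 - 20) / 4 = 32/4 = 8
p_1 = (20 - 8) / 4 = 12/4 = 3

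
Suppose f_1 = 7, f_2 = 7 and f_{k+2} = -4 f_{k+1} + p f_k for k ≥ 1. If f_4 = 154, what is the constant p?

-2

f_3 = -28 + 7p
f_4 = 112 - 21p
So 112 - 21p = 154, giving p = -2.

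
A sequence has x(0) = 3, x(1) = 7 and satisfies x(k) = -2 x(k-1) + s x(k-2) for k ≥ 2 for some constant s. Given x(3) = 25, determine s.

x(2) = -14 + 3s
x(3) = 28 + s
So 28 + s = 25, giving s = -3.

-3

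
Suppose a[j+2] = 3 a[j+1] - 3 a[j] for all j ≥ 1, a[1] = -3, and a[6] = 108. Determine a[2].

Let a[2] = w.
a[3] = 9 + 3w
a[4] = 27 + 6w
a[5] = 54 + 9w
a[6] = 81 + 9w
So 81 + 9w = 108, giving w = 3.

3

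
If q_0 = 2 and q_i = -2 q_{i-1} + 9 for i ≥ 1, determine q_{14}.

The fixed point is 9/(1 + 2) = 3, so q_i - 3 = -2(q_{i-1} - 3).
Hence q_i = -1·(-2)^i + 3.
q_{14} = -1·(-2)^{14} + 3 = -1·16384 + 3 = -16381.

-16381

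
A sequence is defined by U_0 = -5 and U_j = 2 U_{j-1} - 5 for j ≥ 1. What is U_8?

-2555

U_1 = 2*(-5) - 5 = -15
U_2 = 2*(-15) - 5 = -35
U_3 = 2*(-35) - 5 = -75
U_4 = 2*(-75) - 5 = -155
U_5 = 2*(-155) - 5 = -315
U_6 = 2*(-315) - 5 = -635
U_7 = 2*(-635) - 5 = -1275
U_8 = 2*(-1275) - 5 = -2555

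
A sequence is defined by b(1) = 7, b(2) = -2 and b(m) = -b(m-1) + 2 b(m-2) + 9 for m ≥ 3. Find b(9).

b(3) = -(-2) + 2*7 + 9 = 25
b(4) = -25 + 2*(-2) + 9 = -20
b(5) = -(-20) + 2*25 + 9 = 79
b(6) = -79 + 2*(-20) + 9 = -110
b(7) = -(-110) + 2*79 + 9 = 277
b(8) = -277 + 2*(-110) + 9 = -488
b(9) = -(-488) + 2*277 + 9 = 1051

1051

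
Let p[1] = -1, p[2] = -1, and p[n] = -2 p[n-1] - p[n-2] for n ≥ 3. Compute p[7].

11

p[3] = -2*(-1) - (-1) = 3
p[4] = -2*3 - (-1) = -5
p[5] = -2*(-5) - 3 = 7
p[6] = -2*7 - (-5) = -9
p[7] = -2*(-9) - 7 = 11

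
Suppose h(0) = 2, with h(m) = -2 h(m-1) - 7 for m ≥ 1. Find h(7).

-557

h(1) = -2·2 - 7 = -11
h(2) = -2·(-11) - 7 = 15
h(3) = -2·15 - 7 = -37
h(4) = -2·(-37) - 7 = 67
h(5) = -2·67 - 7 = -141
h(6) = -2·(-141) - 7 = 275
h(7) = -2·275 - 7 = -557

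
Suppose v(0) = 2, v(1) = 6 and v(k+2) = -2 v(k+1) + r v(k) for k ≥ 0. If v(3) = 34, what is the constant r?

5

v(2) = -12 + 2r
v(3) = 24 + 2r
So 24 + 2r = 34, giving r = 5.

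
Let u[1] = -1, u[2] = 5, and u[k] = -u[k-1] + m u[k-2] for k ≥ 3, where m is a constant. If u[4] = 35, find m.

5

u[3] = -5 - m
u[4] = 5 + 6m
So 5 + 6m = 35, giving m = 5.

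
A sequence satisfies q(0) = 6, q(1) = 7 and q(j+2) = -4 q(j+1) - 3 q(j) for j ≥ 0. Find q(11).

q(2) = -4·7 - 3·6 = -46
q(3) = -4·(-46) - 3·7 = 163
q(4) = -4·163 - 3·(-46) = -514
q(5) = -4·(-514) - 3·163 = 1567
q(6) = -4·1567 - 3·(-514) = -4726
q(7) = -4·(-4726) - 3·1567 = 14203
q(8) = -4·14203 - 3·(-4726) = -42634
q(9) = -4·(-42634) - 3·14203 = 127927
q(10) = -4·127927 - 3·(-42634) = -383806
q(11) = -4·(-383806) - 3·127927 = 1151443

1151443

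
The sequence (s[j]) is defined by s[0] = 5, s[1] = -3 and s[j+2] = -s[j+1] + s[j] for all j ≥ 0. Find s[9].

s[2] = -(-3) + 5 = 8
s[3] = -8 + (-3) = -11
s[4] = -(-11) + 8 = 19
s[5] = -19 + (-11) = -30
s[6] = -(-30) + 19 = 49
s[7] = -49 + (-30) = -79
s[8] = -(-79) + 49 = 128
s[9] = -128 + (-79) = -207

-207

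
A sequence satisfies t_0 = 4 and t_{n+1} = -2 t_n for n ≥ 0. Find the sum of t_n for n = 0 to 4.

t_1 = -2·4 = -8
t_2 = -2·(-8) = 16
t_3 = -2·16 = -32
t_4 = -2·(-32) = 64
Sum = 4 + (-8) + 16 + (-32) + 64 = 44

44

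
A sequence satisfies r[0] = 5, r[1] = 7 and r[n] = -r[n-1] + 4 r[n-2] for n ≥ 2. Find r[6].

125

r[2] = -7 + 4·5 = 13
r[3] = -13 + 4·7 = 15
r[4] = -15 + 4·13 = 37
r[5] = -37 + 4·15 = 23
r[6] = -23 + 4·37 = 125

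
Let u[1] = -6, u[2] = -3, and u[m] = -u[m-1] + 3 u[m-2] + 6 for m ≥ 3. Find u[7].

u[3] = -(-3) + 3·(-6) + 6 = -9
u[4] = -(-9) + 3·(-3) + 6 = 6
u[5] = -6 + 3·(-9) + 6 = -27
u[6] = -(-27) + 3·6 + 6 = 51
u[7] = -51 + 3·(-27) + 6 = -126

-126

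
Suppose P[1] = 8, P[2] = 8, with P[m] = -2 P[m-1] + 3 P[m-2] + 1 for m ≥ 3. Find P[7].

55

P[3] = -2(8) + 3(8) + 1 = 9
P[4] = -2(9) + 3(8) + 1 = 7
P[5] = -2(7) + 3(9) + 1 = 14
P[6] = -2(14) + 3(7) + 1 = -6
P[7] = -2(-6) + 3(14) + 1 = 55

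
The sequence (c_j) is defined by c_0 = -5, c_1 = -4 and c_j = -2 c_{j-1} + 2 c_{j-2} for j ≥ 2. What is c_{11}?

c_2 = -2*(-4) + 2*(-5) = -2
c_3 = -2*(-2) + 2*(-4) = -4
c_4 = -2*(-4) + 2*(-2) = 4
c_5 = -2*4 + 2*(-4) = -16
c_6 = -2*(-16) + 2*4 = 40
c_7 = -2*40 + 2*(-16) = -112
c_8 = -2*(-112) + 2*40 = 304
c_9 = -2*304 + 2*(-112) = -832
c_{10} = -2*(-832) + 2*304 = 2272
c_{11} = -2*2272 + 2*(-832) = -6208

-6208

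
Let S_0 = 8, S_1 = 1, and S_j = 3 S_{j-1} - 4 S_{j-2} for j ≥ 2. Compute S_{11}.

-18523

S_2 = 3·1 - 4·8 = -29
S_3 = 3·(-29) - 4·1 = -91
S_4 = 3·(-91) - 4·(-29) = -157
S_5 = 3·(-157) - 4·(-91) = -107
S_6 = 3·(-107) - 4·(-157) = 307
S_7 = 3·307 - 4·(-107) = 1349
S_8 = 3·1349 - 4·307 = 2819
S_9 = 3·2819 - 4·1349 = 3061
S_{10} = 3·3061 - 4·2819 = -2093
S_{11} = 3·(-2093) - 4·3061 = -18523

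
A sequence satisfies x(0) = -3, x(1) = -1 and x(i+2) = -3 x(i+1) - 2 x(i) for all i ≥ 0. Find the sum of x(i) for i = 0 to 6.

165

x(2) = -3*(-1) - 2*(-3) = 9
x(3) = -3*9 - 2*(-1) = -25
x(4) = -3*(-25) - 2*9 = 57
x(5) = -3*57 - 2*(-25) = -121
x(6) = -3*(-121) - 2*57 = 249
Sum = (-3) + (-1) + 9 + (-25) + 57 + (-121) + 249 = 165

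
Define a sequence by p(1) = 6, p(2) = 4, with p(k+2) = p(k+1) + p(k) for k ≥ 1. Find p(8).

p(3) = 4 + 6 = 10
p(4) = 10 + 4 = 14
p(5) = 14 + 10 = 24
p(6) = 24 + 14 = 38
p(7) = 38 + 24 = 62
p(8) = 62 + 38 = 100

100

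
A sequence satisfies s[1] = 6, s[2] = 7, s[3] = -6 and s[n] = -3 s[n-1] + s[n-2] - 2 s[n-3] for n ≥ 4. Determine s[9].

-8274

s[4] = -3*(-6) + 7 - 2*6 = 13
s[5] = -3*13 + (-6) - 2*7 = -59
s[6] = -3*(-59) + 13 - 2*(-6) = 202
s[7] = -3*202 + (-59) - 2*13 = -691
s[8] = -3*(-691) + 202 - 2*(-59) = 2393
s[9] = -3*2393 + (-691) - 2*202 = -8274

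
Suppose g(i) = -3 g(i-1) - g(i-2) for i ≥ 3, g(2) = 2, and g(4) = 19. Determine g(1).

1

Let g(1) = x.
g(3) = -6 - x
g(4) = 16 + 3x
So 16 + 3x = 19, giving x = 1.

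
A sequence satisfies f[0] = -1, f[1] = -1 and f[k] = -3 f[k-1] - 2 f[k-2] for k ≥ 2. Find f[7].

-253

f[2] = -3(-1) - 2(-1) = 5
f[3] = -3(5) - 2(-1) = -13
f[4] = -3(-13) - 2(5) = 29
f[5] = -3(29) - 2(-13) = -61
f[6] = -3(-61) - 2(29) = 125
f[7] = -3(125) - 2(-61) = -253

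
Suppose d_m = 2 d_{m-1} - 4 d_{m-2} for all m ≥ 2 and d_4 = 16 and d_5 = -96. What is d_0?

Rearranging, d_{m-2} = (d_m - 2 d_{m-1}) / -4.
d_3 = (-96 - 2(16)) / -4 = -128/-4 = 32
d_2 = (16 - 2(32)) / -4 = -48/-4 = 12
d_1 = (32 - 2(12)) / -4 = 8/-4 = -2
d_0 = (12 - 2(-2)) / -4 = 16/-4 = -4

-4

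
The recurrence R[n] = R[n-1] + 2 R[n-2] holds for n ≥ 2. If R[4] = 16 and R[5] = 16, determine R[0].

6

Rearranging, R[n-2] = (R[n] - R[n-1]) / 2.
R[3] = (16 - 16) / 2 = 0/2 = 0
R[2] = (16 - 0) / 2 = 16/2 = 8
R[1] = (0 - 8) / 2 = -8/2 = -4
R[0] = (8 - (-4)) / 2 = 12/2 = 6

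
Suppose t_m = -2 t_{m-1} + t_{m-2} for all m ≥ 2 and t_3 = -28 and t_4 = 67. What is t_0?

Rearranging, t_{m-2} = t_m + 2 t_{m-1}.
t_2 = 67 + 2*(-28) = 11
t_1 = -28 + 2*11 = -6
t_0 = 11 + 2*(-6) = -1

-1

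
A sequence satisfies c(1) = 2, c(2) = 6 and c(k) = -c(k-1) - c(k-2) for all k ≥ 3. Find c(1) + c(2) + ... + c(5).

8

c(3) = -6 - 2 = -8
c(4) = -(-8) - 6 = 2
c(5) = -2 - (-8) = 6
Sum = 2 + 6 + (-8) + 2 + 6 = 8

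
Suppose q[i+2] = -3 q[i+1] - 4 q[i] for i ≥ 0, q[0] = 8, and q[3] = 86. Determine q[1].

Let q[1] = y.
q[2] = -32 - 3y
q[3] = 96 + 5y
So 96 + 5y = 86, giving y = -2.

-2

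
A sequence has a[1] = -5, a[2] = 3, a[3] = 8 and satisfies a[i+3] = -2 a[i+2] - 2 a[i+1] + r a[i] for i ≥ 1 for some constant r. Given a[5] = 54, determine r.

a[4] = -22 - 5r
a[5] = 28 + 13r
So 28 + 13r = 54, giving r = 2.

2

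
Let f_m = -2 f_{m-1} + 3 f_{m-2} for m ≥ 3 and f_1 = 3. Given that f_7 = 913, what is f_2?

Let f_2 = v.
f_3 = 9 - 2v
f_4 = -18 + 7v
f_5 = 63 - 20v
f_6 = -180 + 61v
f_7 = 549 - 182v
So 549 - 182v = 913, giving v = -2.

-2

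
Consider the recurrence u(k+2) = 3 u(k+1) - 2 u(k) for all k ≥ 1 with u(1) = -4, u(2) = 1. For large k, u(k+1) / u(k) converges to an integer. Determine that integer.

2

The characteristic equation is r^2 - 3r + 2 = 0, which factors as (r - 2)(r - 1) = 0.
So the roots are 2 and 1. Since |2| > |1| and the coefficient of 2^k is non-zero, the ratio tends to 2.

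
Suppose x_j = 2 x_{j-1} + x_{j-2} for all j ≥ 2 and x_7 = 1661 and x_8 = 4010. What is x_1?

Rearranging, x_{j-2} = x_j - 2 x_{j-1}.
x_6 = 4010 - 2·1661 = 688
x_5 = 1661 - 2·688 = 285
x_4 = 688 - 2·285 = 118
x_3 = 285 - 2·118 = 49
x_2 = 118 - 2·49 = 20
x_1 = 49 - 2·20 = 9

9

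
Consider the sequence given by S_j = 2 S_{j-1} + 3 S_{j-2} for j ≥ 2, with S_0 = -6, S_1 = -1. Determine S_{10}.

-103340

S_2 = 2*(-1) + 3*(-6) = -20
S_3 = 2*(-20) + 3*(-1) = -43
S_4 = 2*(-43) + 3*(-20) = -146
S_5 = 2*(-146) + 3*(-43) = -421
S_6 = 2*(-421) + 3*(-146) = -1280
S_7 = 2*(-1280) + 3*(-421) = -3823
S_8 = 2*(-3823) + 3*(-1280) = -11486
S_9 = 2*(-11486) + 3*(-3823) = -34441
S_{10} = 2*(-34441) + 3*(-11486) = -103340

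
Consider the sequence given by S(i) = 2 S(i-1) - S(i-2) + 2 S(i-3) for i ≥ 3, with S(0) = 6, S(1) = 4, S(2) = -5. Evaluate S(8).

S(3) = 2·(-5) - 4 + 2·6 = -2
S(4) = 2·(-2) - (-5) + 2·4 = 9
S(5) = 2·9 - (-2) + 2·(-5) = 10
S(6) = 2·10 - 9 + 2·(-2) = 7
S(7) = 2·7 - 10 + 2·9 = 22
S(8) = 2·22 - 7 + 2·10 = 57

57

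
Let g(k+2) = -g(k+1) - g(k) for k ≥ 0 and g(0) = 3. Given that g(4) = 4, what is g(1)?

4

Let g(1) = w.
g(2) = -3 - w
g(3) = 3
g(4) = w
So w = 4, giving w = 4.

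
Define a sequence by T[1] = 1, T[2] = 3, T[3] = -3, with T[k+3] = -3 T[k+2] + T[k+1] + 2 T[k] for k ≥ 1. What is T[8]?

1205

T[4] = -3(-3) + 3 + 2(1) = 14
T[5] = -3(14) + (-3) + 2(3) = -39
T[6] = -3(-39) + 14 + 2(-3) = 125
T[7] = -3(125) + (-39) + 2(14) = -386
T[8] = -3(-386) + 125 + 2(-39) = 1205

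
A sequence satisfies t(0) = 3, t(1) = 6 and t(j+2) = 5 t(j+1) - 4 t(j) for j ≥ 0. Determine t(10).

t(2) = 5·6 - 4·3 = 18
t(3) = 5·18 - 4·6 = 66
t(4) = 5·66 - 4·18 = 258
t(5) = 5·258 - 4·66 = 1026
t(6) = 5·1026 - 4·258 = 4098
t(7) = 5·4098 - 4·1026 = 16386
t(8) = 5·16386 - 4·4098 = 65538
t(9) = 5·65538 - 4·16386 = 262146
t(10) = 5·262146 - 4·65538 = 1048578

1048578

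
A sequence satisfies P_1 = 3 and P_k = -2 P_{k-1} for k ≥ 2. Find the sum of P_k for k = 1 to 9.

513

P_2 = -2(3) = -6
P_3 = -2(-6) = 12
P_4 = -2(12) = -24
P_5 = -2(-24) = 48
P_6 = -2(48) = -96
P_7 = -2(-96) = 192
P_8 = -2(192) = -384
P_9 = -2(-384) = 768
Sum = 3 + (-6) + 12 + (-24) + 48 + (-96) + 192 + (-384) + 768 = 513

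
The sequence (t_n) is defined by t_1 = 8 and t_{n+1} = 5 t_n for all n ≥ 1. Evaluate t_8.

t_2 = 5(8) = 40
t_3 = 5(40) = 200
t_4 = 5(200) = 1000
t_5 = 5(1000) = 5000
t_6 = 5(5000) = 25000
t_7 = 5(25000) = 125000
t_8 = 5(125000) = 625000

625000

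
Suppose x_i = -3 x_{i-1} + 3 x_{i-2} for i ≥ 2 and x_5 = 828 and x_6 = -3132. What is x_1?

8

Rearranging, x_{i-2} = (x_i + 3 x_{i-1}) / 3.
x_4 = (-3132 + 3*828) / 3 = -648/3 = -216
x_3 = (828 + 3*(-216)) / 3 = 180/3 = 60
x_2 = (-216 + 3*60) / 3 = -36/3 = -12
x_1 = (60 + 3*(-12)) / 3 = 24/3 = 8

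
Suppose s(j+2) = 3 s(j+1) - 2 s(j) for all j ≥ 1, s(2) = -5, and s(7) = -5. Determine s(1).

Let s(1) = v.
s(3) = -15 - 2v
s(4) = -35 - 6v
s(5) = -75 - 14v
s(6) = -155 - 30v
s(7) = -315 - 62v
So -315 - 62v = -5, giving v = -5.

-5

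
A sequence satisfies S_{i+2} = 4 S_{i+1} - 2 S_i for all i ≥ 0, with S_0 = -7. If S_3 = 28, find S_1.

-2

Let S_1 = v.
S_2 = 14 + 4v
S_3 = 56 + 14v
So 56 + 14v = 28, giving v = -2.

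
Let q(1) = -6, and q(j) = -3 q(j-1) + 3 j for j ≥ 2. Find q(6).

1782

q(2) = -3(-6) + 6 = 24
q(3) = -3(24) + 9 = -63
q(4) = -3(-63) + 12 = 201
q(5) = -3(201) + 15 = -588
q(6) = -3(-588) + 18 = 1782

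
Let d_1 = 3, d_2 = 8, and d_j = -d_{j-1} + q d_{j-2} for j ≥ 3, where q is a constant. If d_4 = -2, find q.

-2

d_3 = -8 + 3q
d_4 = 8 + 5q
So 8 + 5q = -2, giving q = -2.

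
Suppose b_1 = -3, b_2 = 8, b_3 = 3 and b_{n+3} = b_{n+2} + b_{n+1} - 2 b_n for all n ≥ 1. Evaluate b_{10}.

b_4 = 3 + 8 - 2*(-3) = 17
b_5 = 17 + 3 - 2*8 = 4
b_6 = 4 + 17 - 2*3 = 15
b_7 = 15 + 4 - 2*17 = -15
b_8 = (-15) + 15 - 2*4 = -8
b_9 = (-8) + (-15) - 2*15 = -53
b_{10} = (-53) + (-8) - 2*(-15) = -31

-31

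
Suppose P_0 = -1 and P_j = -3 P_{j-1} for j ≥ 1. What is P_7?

2187

P_1 = -3·(-1) = 3
P_2 = -3·3 = -9
P_3 = -3·(-9) = 27
P_4 = -3·27 = -81
P_5 = -3·(-81) = 243
P_6 = -3·243 = -729
P_7 = -3·(-729) = 2187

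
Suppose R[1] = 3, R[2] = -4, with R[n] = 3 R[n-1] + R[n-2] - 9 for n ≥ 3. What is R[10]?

-90787

R[3] = 3(-4) + 3 - 9 = -18
R[4] = 3(-18) + (-4) - 9 = -67
R[5] = 3(-67) + (-18) - 9 = -228
R[6] = 3(-228) + (-67) - 9 = -760
R[7] = 3(-760) + (-228) - 9 = -2517
R[8] = 3(-2517) + (-760) - 9 = -8320
R[9] = 3(-8320) + (-2517) - 9 = -27486
R[10] = 3(-27486) + (-8320) - 9 = -90787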